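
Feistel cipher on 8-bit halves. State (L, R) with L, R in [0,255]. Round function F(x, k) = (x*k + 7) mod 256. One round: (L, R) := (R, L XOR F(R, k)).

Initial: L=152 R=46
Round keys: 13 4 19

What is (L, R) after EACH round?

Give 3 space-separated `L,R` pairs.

Round 1 (k=13): L=46 R=197
Round 2 (k=4): L=197 R=53
Round 3 (k=19): L=53 R=51

Answer: 46,197 197,53 53,51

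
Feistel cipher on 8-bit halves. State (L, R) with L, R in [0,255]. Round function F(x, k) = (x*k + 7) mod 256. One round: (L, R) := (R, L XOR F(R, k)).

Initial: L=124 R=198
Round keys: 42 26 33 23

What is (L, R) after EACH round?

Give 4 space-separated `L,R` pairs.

Answer: 198,255 255,43 43,109 109,249

Derivation:
Round 1 (k=42): L=198 R=255
Round 2 (k=26): L=255 R=43
Round 3 (k=33): L=43 R=109
Round 4 (k=23): L=109 R=249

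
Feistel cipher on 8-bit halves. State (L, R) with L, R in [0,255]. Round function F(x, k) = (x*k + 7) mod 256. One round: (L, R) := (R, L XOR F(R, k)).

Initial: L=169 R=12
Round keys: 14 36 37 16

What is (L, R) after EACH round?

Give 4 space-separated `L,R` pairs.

Round 1 (k=14): L=12 R=6
Round 2 (k=36): L=6 R=211
Round 3 (k=37): L=211 R=128
Round 4 (k=16): L=128 R=212

Answer: 12,6 6,211 211,128 128,212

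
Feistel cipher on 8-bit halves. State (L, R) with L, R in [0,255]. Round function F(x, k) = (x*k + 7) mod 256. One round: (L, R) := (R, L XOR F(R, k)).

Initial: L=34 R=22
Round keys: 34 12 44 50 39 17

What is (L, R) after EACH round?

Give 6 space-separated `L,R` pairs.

Round 1 (k=34): L=22 R=209
Round 2 (k=12): L=209 R=197
Round 3 (k=44): L=197 R=50
Round 4 (k=50): L=50 R=14
Round 5 (k=39): L=14 R=27
Round 6 (k=17): L=27 R=220

Answer: 22,209 209,197 197,50 50,14 14,27 27,220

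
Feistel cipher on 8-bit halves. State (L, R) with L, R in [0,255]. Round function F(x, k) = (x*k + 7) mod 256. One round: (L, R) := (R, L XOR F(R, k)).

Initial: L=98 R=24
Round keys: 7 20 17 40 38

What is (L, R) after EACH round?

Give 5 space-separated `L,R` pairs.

Round 1 (k=7): L=24 R=205
Round 2 (k=20): L=205 R=19
Round 3 (k=17): L=19 R=135
Round 4 (k=40): L=135 R=12
Round 5 (k=38): L=12 R=72

Answer: 24,205 205,19 19,135 135,12 12,72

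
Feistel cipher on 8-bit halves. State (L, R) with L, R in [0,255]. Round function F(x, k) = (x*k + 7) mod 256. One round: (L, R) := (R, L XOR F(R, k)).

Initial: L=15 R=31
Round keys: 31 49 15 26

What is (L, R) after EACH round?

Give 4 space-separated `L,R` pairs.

Round 1 (k=31): L=31 R=199
Round 2 (k=49): L=199 R=1
Round 3 (k=15): L=1 R=209
Round 4 (k=26): L=209 R=64

Answer: 31,199 199,1 1,209 209,64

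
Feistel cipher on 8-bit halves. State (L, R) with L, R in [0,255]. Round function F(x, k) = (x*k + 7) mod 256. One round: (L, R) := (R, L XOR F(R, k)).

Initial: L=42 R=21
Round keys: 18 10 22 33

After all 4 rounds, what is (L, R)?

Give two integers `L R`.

Answer: 108 83

Derivation:
Round 1 (k=18): L=21 R=171
Round 2 (k=10): L=171 R=160
Round 3 (k=22): L=160 R=108
Round 4 (k=33): L=108 R=83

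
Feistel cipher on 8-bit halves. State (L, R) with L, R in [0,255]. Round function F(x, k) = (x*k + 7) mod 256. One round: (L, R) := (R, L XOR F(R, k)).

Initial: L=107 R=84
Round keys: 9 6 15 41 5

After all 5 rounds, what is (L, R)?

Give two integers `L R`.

Round 1 (k=9): L=84 R=144
Round 2 (k=6): L=144 R=51
Round 3 (k=15): L=51 R=148
Round 4 (k=41): L=148 R=136
Round 5 (k=5): L=136 R=59

Answer: 136 59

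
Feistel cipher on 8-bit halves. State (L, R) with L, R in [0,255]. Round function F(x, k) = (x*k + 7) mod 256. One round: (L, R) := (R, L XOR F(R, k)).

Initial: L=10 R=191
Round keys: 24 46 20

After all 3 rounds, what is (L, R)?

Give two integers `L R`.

Answer: 146 138

Derivation:
Round 1 (k=24): L=191 R=229
Round 2 (k=46): L=229 R=146
Round 3 (k=20): L=146 R=138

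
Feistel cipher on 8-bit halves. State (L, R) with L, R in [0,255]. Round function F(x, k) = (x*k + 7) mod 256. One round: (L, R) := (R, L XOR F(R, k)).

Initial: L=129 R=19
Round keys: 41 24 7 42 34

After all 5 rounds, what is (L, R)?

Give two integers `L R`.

Round 1 (k=41): L=19 R=147
Round 2 (k=24): L=147 R=220
Round 3 (k=7): L=220 R=152
Round 4 (k=42): L=152 R=43
Round 5 (k=34): L=43 R=37

Answer: 43 37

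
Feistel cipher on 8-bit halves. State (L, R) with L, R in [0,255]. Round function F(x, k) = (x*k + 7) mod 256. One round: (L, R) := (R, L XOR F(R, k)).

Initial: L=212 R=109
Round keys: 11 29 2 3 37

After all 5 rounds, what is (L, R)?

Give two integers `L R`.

Round 1 (k=11): L=109 R=98
Round 2 (k=29): L=98 R=76
Round 3 (k=2): L=76 R=253
Round 4 (k=3): L=253 R=178
Round 5 (k=37): L=178 R=60

Answer: 178 60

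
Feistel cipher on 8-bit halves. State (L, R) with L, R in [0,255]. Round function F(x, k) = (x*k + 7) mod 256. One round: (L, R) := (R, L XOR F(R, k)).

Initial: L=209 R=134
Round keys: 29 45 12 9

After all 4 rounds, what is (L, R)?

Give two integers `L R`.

Round 1 (k=29): L=134 R=228
Round 2 (k=45): L=228 R=157
Round 3 (k=12): L=157 R=135
Round 4 (k=9): L=135 R=91

Answer: 135 91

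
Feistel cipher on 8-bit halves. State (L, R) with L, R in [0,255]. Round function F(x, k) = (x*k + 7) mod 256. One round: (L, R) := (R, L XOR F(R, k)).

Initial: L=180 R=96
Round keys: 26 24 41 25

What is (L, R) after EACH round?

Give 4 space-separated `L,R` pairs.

Answer: 96,115 115,175 175,125 125,147

Derivation:
Round 1 (k=26): L=96 R=115
Round 2 (k=24): L=115 R=175
Round 3 (k=41): L=175 R=125
Round 4 (k=25): L=125 R=147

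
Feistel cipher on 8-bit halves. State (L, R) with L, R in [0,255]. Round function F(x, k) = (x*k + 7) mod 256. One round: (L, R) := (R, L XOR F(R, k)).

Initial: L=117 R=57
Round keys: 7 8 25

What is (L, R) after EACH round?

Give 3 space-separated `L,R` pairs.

Answer: 57,227 227,38 38,94

Derivation:
Round 1 (k=7): L=57 R=227
Round 2 (k=8): L=227 R=38
Round 3 (k=25): L=38 R=94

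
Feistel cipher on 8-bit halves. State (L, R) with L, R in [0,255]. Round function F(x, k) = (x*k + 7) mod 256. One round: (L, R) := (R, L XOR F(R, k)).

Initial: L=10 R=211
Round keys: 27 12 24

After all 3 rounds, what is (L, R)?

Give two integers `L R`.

Round 1 (k=27): L=211 R=66
Round 2 (k=12): L=66 R=204
Round 3 (k=24): L=204 R=101

Answer: 204 101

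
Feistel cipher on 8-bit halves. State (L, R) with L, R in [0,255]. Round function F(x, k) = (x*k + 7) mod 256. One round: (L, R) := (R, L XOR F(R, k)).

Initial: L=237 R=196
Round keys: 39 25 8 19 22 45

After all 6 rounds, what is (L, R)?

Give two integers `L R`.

Round 1 (k=39): L=196 R=14
Round 2 (k=25): L=14 R=161
Round 3 (k=8): L=161 R=1
Round 4 (k=19): L=1 R=187
Round 5 (k=22): L=187 R=24
Round 6 (k=45): L=24 R=132

Answer: 24 132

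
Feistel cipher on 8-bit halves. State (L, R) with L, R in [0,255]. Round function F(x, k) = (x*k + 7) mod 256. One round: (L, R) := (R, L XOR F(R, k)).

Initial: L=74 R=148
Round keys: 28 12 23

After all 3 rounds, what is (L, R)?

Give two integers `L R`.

Answer: 119 197

Derivation:
Round 1 (k=28): L=148 R=125
Round 2 (k=12): L=125 R=119
Round 3 (k=23): L=119 R=197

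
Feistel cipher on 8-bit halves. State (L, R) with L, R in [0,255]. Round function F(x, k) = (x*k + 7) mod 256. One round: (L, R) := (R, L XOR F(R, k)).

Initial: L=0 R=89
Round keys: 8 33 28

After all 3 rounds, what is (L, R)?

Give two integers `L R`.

Answer: 239 228

Derivation:
Round 1 (k=8): L=89 R=207
Round 2 (k=33): L=207 R=239
Round 3 (k=28): L=239 R=228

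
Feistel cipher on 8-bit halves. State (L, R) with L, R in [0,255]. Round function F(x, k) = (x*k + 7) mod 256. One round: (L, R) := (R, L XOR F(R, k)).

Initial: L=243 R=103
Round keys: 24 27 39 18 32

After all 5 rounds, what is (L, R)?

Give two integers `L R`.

Round 1 (k=24): L=103 R=92
Round 2 (k=27): L=92 R=220
Round 3 (k=39): L=220 R=215
Round 4 (k=18): L=215 R=249
Round 5 (k=32): L=249 R=240

Answer: 249 240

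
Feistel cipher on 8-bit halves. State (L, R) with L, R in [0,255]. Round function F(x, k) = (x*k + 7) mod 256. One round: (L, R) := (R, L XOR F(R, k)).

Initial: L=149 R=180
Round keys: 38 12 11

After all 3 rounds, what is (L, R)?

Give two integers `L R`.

Answer: 75 106

Derivation:
Round 1 (k=38): L=180 R=42
Round 2 (k=12): L=42 R=75
Round 3 (k=11): L=75 R=106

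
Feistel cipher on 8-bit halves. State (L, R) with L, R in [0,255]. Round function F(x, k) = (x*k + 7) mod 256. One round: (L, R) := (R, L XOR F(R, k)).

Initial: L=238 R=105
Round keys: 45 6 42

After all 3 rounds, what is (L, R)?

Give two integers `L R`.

Answer: 26 217

Derivation:
Round 1 (k=45): L=105 R=146
Round 2 (k=6): L=146 R=26
Round 3 (k=42): L=26 R=217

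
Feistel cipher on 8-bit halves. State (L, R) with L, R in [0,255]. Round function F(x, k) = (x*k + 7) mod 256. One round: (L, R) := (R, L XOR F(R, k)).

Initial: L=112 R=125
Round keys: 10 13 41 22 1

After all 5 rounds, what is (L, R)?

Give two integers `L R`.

Round 1 (k=10): L=125 R=153
Round 2 (k=13): L=153 R=177
Round 3 (k=41): L=177 R=249
Round 4 (k=22): L=249 R=220
Round 5 (k=1): L=220 R=26

Answer: 220 26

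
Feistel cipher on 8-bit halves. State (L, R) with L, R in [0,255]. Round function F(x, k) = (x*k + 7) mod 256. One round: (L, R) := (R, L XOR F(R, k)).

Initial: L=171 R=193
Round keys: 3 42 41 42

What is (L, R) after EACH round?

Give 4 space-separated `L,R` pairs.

Round 1 (k=3): L=193 R=225
Round 2 (k=42): L=225 R=48
Round 3 (k=41): L=48 R=86
Round 4 (k=42): L=86 R=19

Answer: 193,225 225,48 48,86 86,19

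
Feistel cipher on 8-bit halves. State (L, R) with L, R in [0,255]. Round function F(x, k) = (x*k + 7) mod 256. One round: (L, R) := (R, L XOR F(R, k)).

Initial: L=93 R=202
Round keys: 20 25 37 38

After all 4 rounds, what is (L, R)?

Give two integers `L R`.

Answer: 100 92

Derivation:
Round 1 (k=20): L=202 R=146
Round 2 (k=25): L=146 R=131
Round 3 (k=37): L=131 R=100
Round 4 (k=38): L=100 R=92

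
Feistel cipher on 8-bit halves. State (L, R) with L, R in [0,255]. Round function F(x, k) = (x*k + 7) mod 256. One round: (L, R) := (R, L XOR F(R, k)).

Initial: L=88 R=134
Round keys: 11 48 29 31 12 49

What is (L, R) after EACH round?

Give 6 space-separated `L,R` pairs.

Answer: 134,145 145,177 177,133 133,147 147,110 110,134

Derivation:
Round 1 (k=11): L=134 R=145
Round 2 (k=48): L=145 R=177
Round 3 (k=29): L=177 R=133
Round 4 (k=31): L=133 R=147
Round 5 (k=12): L=147 R=110
Round 6 (k=49): L=110 R=134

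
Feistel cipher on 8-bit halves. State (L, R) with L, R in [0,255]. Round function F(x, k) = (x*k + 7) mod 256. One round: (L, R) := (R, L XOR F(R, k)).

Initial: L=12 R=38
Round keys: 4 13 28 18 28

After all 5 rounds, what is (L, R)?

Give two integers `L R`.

Round 1 (k=4): L=38 R=147
Round 2 (k=13): L=147 R=88
Round 3 (k=28): L=88 R=52
Round 4 (k=18): L=52 R=247
Round 5 (k=28): L=247 R=63

Answer: 247 63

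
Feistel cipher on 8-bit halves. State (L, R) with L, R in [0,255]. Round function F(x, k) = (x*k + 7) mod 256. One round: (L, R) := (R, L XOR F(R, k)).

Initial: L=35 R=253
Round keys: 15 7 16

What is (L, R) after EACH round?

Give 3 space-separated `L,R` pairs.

Round 1 (k=15): L=253 R=249
Round 2 (k=7): L=249 R=43
Round 3 (k=16): L=43 R=78

Answer: 253,249 249,43 43,78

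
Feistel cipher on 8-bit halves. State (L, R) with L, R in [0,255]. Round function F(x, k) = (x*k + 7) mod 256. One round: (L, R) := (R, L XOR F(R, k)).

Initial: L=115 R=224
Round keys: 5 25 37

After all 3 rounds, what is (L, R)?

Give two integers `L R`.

Answer: 27 250

Derivation:
Round 1 (k=5): L=224 R=20
Round 2 (k=25): L=20 R=27
Round 3 (k=37): L=27 R=250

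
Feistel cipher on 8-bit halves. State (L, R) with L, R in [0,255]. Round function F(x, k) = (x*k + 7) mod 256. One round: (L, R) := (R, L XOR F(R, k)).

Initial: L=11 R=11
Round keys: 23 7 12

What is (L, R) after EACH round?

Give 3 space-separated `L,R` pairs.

Round 1 (k=23): L=11 R=15
Round 2 (k=7): L=15 R=123
Round 3 (k=12): L=123 R=196

Answer: 11,15 15,123 123,196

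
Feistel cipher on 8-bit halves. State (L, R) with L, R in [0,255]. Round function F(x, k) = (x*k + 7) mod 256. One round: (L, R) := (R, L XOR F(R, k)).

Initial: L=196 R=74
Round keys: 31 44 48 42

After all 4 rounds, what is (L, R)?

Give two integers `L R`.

Round 1 (k=31): L=74 R=57
Round 2 (k=44): L=57 R=153
Round 3 (k=48): L=153 R=142
Round 4 (k=42): L=142 R=202

Answer: 142 202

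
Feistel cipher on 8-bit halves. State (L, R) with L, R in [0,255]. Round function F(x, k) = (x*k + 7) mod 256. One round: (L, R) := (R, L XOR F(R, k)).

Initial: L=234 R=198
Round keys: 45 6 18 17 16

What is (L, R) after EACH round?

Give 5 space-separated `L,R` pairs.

Answer: 198,63 63,71 71,58 58,166 166,93

Derivation:
Round 1 (k=45): L=198 R=63
Round 2 (k=6): L=63 R=71
Round 3 (k=18): L=71 R=58
Round 4 (k=17): L=58 R=166
Round 5 (k=16): L=166 R=93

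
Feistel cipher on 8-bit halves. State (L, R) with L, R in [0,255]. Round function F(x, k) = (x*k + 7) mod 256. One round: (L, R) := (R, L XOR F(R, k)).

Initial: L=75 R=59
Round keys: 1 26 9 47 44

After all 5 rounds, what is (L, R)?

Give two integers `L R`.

Answer: 149 139

Derivation:
Round 1 (k=1): L=59 R=9
Round 2 (k=26): L=9 R=202
Round 3 (k=9): L=202 R=40
Round 4 (k=47): L=40 R=149
Round 5 (k=44): L=149 R=139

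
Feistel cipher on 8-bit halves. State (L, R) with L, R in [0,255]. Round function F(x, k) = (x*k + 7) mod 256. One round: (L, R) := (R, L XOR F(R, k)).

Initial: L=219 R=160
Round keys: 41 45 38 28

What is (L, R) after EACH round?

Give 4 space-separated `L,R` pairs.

Round 1 (k=41): L=160 R=124
Round 2 (k=45): L=124 R=115
Round 3 (k=38): L=115 R=101
Round 4 (k=28): L=101 R=96

Answer: 160,124 124,115 115,101 101,96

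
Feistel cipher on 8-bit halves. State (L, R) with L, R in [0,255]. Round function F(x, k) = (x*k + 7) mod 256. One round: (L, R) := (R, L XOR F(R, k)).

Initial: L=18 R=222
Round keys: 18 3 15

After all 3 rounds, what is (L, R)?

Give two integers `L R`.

Answer: 196 50

Derivation:
Round 1 (k=18): L=222 R=177
Round 2 (k=3): L=177 R=196
Round 3 (k=15): L=196 R=50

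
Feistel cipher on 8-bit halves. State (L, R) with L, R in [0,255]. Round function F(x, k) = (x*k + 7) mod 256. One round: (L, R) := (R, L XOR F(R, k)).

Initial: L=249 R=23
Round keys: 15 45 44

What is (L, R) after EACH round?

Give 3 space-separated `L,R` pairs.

Answer: 23,153 153,251 251,178

Derivation:
Round 1 (k=15): L=23 R=153
Round 2 (k=45): L=153 R=251
Round 3 (k=44): L=251 R=178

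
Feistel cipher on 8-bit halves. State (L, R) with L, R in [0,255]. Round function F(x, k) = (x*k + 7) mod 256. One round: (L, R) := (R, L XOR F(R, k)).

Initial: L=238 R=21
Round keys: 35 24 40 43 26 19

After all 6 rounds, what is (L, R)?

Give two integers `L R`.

Round 1 (k=35): L=21 R=8
Round 2 (k=24): L=8 R=210
Round 3 (k=40): L=210 R=223
Round 4 (k=43): L=223 R=174
Round 5 (k=26): L=174 R=108
Round 6 (k=19): L=108 R=165

Answer: 108 165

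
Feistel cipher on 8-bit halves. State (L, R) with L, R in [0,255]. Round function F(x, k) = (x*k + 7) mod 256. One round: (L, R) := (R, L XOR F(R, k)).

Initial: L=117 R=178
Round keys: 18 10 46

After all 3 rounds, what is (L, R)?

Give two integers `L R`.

Answer: 65 75

Derivation:
Round 1 (k=18): L=178 R=254
Round 2 (k=10): L=254 R=65
Round 3 (k=46): L=65 R=75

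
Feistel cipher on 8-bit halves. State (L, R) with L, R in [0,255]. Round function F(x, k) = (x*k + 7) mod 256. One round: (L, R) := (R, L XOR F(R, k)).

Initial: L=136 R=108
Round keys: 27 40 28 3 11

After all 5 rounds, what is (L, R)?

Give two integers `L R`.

Round 1 (k=27): L=108 R=227
Round 2 (k=40): L=227 R=19
Round 3 (k=28): L=19 R=248
Round 4 (k=3): L=248 R=252
Round 5 (k=11): L=252 R=35

Answer: 252 35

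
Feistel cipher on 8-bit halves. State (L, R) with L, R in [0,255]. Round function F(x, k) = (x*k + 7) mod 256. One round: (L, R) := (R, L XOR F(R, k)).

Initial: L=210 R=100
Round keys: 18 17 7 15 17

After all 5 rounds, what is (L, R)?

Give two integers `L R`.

Round 1 (k=18): L=100 R=221
Round 2 (k=17): L=221 R=208
Round 3 (k=7): L=208 R=106
Round 4 (k=15): L=106 R=237
Round 5 (k=17): L=237 R=174

Answer: 237 174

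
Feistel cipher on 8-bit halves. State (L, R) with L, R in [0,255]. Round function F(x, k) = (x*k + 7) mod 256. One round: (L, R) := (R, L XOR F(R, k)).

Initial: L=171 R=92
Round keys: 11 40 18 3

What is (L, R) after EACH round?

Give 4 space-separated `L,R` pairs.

Answer: 92,80 80,219 219,61 61,101

Derivation:
Round 1 (k=11): L=92 R=80
Round 2 (k=40): L=80 R=219
Round 3 (k=18): L=219 R=61
Round 4 (k=3): L=61 R=101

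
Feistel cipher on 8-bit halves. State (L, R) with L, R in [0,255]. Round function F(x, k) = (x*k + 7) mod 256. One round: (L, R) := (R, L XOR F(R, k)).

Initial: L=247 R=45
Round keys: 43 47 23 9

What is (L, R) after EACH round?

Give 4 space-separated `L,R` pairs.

Round 1 (k=43): L=45 R=97
Round 2 (k=47): L=97 R=251
Round 3 (k=23): L=251 R=245
Round 4 (k=9): L=245 R=95

Answer: 45,97 97,251 251,245 245,95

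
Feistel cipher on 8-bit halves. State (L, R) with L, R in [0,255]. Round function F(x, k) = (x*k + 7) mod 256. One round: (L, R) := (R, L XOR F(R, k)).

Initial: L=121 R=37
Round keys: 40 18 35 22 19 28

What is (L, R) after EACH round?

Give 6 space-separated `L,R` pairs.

Answer: 37,182 182,246 246,31 31,71 71,83 83,92

Derivation:
Round 1 (k=40): L=37 R=182
Round 2 (k=18): L=182 R=246
Round 3 (k=35): L=246 R=31
Round 4 (k=22): L=31 R=71
Round 5 (k=19): L=71 R=83
Round 6 (k=28): L=83 R=92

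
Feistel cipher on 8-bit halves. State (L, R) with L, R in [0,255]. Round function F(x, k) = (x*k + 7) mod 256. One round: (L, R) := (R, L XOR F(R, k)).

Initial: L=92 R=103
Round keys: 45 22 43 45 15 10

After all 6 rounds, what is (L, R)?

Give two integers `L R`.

Answer: 182 215

Derivation:
Round 1 (k=45): L=103 R=126
Round 2 (k=22): L=126 R=188
Round 3 (k=43): L=188 R=229
Round 4 (k=45): L=229 R=244
Round 5 (k=15): L=244 R=182
Round 6 (k=10): L=182 R=215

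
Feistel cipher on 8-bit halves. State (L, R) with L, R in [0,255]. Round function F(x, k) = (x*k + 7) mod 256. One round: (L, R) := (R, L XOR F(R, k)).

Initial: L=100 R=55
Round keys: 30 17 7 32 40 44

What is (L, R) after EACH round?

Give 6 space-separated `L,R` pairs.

Round 1 (k=30): L=55 R=29
Round 2 (k=17): L=29 R=195
Round 3 (k=7): L=195 R=65
Round 4 (k=32): L=65 R=228
Round 5 (k=40): L=228 R=230
Round 6 (k=44): L=230 R=107

Answer: 55,29 29,195 195,65 65,228 228,230 230,107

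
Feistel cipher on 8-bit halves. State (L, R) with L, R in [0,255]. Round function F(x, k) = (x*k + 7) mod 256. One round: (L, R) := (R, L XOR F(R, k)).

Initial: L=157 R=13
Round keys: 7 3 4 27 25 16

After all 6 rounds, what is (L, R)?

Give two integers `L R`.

Round 1 (k=7): L=13 R=255
Round 2 (k=3): L=255 R=9
Round 3 (k=4): L=9 R=212
Round 4 (k=27): L=212 R=106
Round 5 (k=25): L=106 R=181
Round 6 (k=16): L=181 R=61

Answer: 181 61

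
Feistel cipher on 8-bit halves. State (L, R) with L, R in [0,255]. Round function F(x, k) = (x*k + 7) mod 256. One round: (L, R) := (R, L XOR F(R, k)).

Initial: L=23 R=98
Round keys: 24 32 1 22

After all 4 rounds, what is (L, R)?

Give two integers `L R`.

Round 1 (k=24): L=98 R=32
Round 2 (k=32): L=32 R=101
Round 3 (k=1): L=101 R=76
Round 4 (k=22): L=76 R=234

Answer: 76 234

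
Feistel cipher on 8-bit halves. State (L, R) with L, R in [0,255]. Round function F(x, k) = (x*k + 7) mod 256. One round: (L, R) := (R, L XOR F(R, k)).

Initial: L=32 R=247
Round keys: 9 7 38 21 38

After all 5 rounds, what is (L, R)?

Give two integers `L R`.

Round 1 (k=9): L=247 R=150
Round 2 (k=7): L=150 R=214
Round 3 (k=38): L=214 R=93
Round 4 (k=21): L=93 R=126
Round 5 (k=38): L=126 R=230

Answer: 126 230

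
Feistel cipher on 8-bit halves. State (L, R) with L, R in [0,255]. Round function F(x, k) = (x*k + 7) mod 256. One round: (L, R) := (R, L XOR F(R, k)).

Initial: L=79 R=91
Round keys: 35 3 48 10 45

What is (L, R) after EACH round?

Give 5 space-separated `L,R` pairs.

Answer: 91,55 55,247 247,96 96,48 48,23

Derivation:
Round 1 (k=35): L=91 R=55
Round 2 (k=3): L=55 R=247
Round 3 (k=48): L=247 R=96
Round 4 (k=10): L=96 R=48
Round 5 (k=45): L=48 R=23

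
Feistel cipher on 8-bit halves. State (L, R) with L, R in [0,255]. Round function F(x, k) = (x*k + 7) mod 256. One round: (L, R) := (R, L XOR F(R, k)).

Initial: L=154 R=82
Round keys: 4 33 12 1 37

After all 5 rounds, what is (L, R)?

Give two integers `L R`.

Answer: 47 40

Derivation:
Round 1 (k=4): L=82 R=213
Round 2 (k=33): L=213 R=46
Round 3 (k=12): L=46 R=250
Round 4 (k=1): L=250 R=47
Round 5 (k=37): L=47 R=40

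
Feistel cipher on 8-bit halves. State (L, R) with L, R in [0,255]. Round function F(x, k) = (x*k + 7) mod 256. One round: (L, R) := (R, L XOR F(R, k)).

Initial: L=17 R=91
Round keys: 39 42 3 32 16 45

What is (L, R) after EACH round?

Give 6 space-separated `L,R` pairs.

Answer: 91,245 245,98 98,216 216,101 101,143 143,79

Derivation:
Round 1 (k=39): L=91 R=245
Round 2 (k=42): L=245 R=98
Round 3 (k=3): L=98 R=216
Round 4 (k=32): L=216 R=101
Round 5 (k=16): L=101 R=143
Round 6 (k=45): L=143 R=79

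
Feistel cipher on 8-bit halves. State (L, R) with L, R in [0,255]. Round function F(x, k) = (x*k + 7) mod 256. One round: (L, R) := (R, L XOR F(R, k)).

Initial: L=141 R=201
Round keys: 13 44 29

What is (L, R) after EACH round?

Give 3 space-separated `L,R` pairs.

Answer: 201,177 177,186 186,168

Derivation:
Round 1 (k=13): L=201 R=177
Round 2 (k=44): L=177 R=186
Round 3 (k=29): L=186 R=168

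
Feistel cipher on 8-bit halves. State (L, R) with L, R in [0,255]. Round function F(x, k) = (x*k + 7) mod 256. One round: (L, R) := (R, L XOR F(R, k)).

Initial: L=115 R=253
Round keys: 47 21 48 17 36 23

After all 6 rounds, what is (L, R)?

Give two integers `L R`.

Round 1 (k=47): L=253 R=9
Round 2 (k=21): L=9 R=57
Round 3 (k=48): L=57 R=190
Round 4 (k=17): L=190 R=156
Round 5 (k=36): L=156 R=73
Round 6 (k=23): L=73 R=10

Answer: 73 10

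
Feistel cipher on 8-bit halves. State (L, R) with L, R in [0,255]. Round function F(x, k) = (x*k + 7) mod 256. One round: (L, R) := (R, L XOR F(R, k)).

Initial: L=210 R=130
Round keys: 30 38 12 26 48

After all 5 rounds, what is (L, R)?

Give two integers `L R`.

Answer: 68 237

Derivation:
Round 1 (k=30): L=130 R=145
Round 2 (k=38): L=145 R=15
Round 3 (k=12): L=15 R=42
Round 4 (k=26): L=42 R=68
Round 5 (k=48): L=68 R=237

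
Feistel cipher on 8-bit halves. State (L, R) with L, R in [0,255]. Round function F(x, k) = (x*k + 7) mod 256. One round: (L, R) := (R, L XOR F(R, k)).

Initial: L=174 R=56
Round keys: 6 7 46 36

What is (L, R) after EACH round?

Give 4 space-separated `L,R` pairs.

Answer: 56,249 249,238 238,50 50,225

Derivation:
Round 1 (k=6): L=56 R=249
Round 2 (k=7): L=249 R=238
Round 3 (k=46): L=238 R=50
Round 4 (k=36): L=50 R=225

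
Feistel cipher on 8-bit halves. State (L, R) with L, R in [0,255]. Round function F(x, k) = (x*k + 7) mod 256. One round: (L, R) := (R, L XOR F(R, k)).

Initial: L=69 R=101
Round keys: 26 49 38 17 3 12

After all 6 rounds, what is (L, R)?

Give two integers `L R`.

Answer: 216 111

Derivation:
Round 1 (k=26): L=101 R=12
Round 2 (k=49): L=12 R=54
Round 3 (k=38): L=54 R=7
Round 4 (k=17): L=7 R=72
Round 5 (k=3): L=72 R=216
Round 6 (k=12): L=216 R=111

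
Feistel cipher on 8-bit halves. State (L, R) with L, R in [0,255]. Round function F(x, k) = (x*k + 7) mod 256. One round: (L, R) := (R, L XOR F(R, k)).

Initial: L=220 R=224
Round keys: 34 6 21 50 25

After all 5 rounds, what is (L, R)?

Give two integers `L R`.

Answer: 92 28

Derivation:
Round 1 (k=34): L=224 R=27
Round 2 (k=6): L=27 R=73
Round 3 (k=21): L=73 R=31
Round 4 (k=50): L=31 R=92
Round 5 (k=25): L=92 R=28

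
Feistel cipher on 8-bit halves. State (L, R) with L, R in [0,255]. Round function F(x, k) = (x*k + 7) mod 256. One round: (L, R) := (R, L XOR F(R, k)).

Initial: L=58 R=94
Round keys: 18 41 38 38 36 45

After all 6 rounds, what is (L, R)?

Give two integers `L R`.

Answer: 105 153

Derivation:
Round 1 (k=18): L=94 R=153
Round 2 (k=41): L=153 R=214
Round 3 (k=38): L=214 R=82
Round 4 (k=38): L=82 R=229
Round 5 (k=36): L=229 R=105
Round 6 (k=45): L=105 R=153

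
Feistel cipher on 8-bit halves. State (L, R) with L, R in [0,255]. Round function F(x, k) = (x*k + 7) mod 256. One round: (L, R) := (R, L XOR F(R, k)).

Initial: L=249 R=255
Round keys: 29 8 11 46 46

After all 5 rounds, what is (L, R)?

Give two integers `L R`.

Round 1 (k=29): L=255 R=19
Round 2 (k=8): L=19 R=96
Round 3 (k=11): L=96 R=52
Round 4 (k=46): L=52 R=63
Round 5 (k=46): L=63 R=109

Answer: 63 109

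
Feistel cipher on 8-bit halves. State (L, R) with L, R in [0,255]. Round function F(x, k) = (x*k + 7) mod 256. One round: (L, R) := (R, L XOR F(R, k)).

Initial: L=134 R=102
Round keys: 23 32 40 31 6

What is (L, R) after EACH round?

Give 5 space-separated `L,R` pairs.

Round 1 (k=23): L=102 R=183
Round 2 (k=32): L=183 R=129
Round 3 (k=40): L=129 R=152
Round 4 (k=31): L=152 R=238
Round 5 (k=6): L=238 R=3

Answer: 102,183 183,129 129,152 152,238 238,3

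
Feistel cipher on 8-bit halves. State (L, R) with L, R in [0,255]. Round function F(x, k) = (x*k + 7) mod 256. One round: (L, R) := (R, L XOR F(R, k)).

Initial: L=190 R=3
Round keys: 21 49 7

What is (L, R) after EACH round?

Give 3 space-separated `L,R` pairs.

Answer: 3,248 248,124 124,147

Derivation:
Round 1 (k=21): L=3 R=248
Round 2 (k=49): L=248 R=124
Round 3 (k=7): L=124 R=147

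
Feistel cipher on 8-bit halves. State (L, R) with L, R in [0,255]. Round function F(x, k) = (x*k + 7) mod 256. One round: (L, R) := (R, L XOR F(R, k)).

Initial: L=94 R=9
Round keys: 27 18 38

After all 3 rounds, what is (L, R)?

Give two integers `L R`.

Round 1 (k=27): L=9 R=164
Round 2 (k=18): L=164 R=134
Round 3 (k=38): L=134 R=79

Answer: 134 79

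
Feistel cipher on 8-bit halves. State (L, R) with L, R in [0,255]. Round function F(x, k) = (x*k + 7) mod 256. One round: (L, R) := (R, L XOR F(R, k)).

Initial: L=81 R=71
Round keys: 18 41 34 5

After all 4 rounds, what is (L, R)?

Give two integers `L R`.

Answer: 171 98

Derivation:
Round 1 (k=18): L=71 R=84
Round 2 (k=41): L=84 R=60
Round 3 (k=34): L=60 R=171
Round 4 (k=5): L=171 R=98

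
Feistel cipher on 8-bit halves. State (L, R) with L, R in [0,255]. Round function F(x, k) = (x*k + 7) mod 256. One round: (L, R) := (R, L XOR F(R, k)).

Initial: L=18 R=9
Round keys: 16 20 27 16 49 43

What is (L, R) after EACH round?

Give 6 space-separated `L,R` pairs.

Round 1 (k=16): L=9 R=133
Round 2 (k=20): L=133 R=98
Round 3 (k=27): L=98 R=216
Round 4 (k=16): L=216 R=229
Round 5 (k=49): L=229 R=4
Round 6 (k=43): L=4 R=86

Answer: 9,133 133,98 98,216 216,229 229,4 4,86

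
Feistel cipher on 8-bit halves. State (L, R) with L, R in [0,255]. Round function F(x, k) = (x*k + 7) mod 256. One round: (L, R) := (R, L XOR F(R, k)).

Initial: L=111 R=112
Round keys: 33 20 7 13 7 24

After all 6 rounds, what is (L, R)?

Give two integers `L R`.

Round 1 (k=33): L=112 R=24
Round 2 (k=20): L=24 R=151
Round 3 (k=7): L=151 R=48
Round 4 (k=13): L=48 R=224
Round 5 (k=7): L=224 R=23
Round 6 (k=24): L=23 R=207

Answer: 23 207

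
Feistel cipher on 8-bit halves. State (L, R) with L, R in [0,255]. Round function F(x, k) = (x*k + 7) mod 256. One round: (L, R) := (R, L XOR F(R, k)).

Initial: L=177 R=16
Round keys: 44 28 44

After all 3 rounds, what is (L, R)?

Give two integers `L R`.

Round 1 (k=44): L=16 R=118
Round 2 (k=28): L=118 R=255
Round 3 (k=44): L=255 R=173

Answer: 255 173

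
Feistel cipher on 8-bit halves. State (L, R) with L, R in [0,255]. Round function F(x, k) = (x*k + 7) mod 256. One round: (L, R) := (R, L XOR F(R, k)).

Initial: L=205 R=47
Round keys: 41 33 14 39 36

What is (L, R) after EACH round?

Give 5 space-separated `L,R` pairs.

Answer: 47,67 67,133 133,14 14,172 172,57

Derivation:
Round 1 (k=41): L=47 R=67
Round 2 (k=33): L=67 R=133
Round 3 (k=14): L=133 R=14
Round 4 (k=39): L=14 R=172
Round 5 (k=36): L=172 R=57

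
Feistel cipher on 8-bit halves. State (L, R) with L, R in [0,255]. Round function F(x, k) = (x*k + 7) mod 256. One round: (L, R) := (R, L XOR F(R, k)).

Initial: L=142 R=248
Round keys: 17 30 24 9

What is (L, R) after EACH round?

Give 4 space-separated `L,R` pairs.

Answer: 248,241 241,189 189,78 78,120

Derivation:
Round 1 (k=17): L=248 R=241
Round 2 (k=30): L=241 R=189
Round 3 (k=24): L=189 R=78
Round 4 (k=9): L=78 R=120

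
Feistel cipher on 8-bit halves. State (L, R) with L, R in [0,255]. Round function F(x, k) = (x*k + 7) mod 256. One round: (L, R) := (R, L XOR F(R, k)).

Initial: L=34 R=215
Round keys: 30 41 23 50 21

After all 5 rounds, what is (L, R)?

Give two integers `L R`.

Answer: 132 114

Derivation:
Round 1 (k=30): L=215 R=27
Round 2 (k=41): L=27 R=141
Round 3 (k=23): L=141 R=169
Round 4 (k=50): L=169 R=132
Round 5 (k=21): L=132 R=114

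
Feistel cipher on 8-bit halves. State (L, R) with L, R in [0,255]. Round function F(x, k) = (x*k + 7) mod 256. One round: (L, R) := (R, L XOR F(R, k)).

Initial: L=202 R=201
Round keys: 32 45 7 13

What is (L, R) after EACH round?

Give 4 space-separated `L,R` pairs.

Answer: 201,237 237,121 121,187 187,255

Derivation:
Round 1 (k=32): L=201 R=237
Round 2 (k=45): L=237 R=121
Round 3 (k=7): L=121 R=187
Round 4 (k=13): L=187 R=255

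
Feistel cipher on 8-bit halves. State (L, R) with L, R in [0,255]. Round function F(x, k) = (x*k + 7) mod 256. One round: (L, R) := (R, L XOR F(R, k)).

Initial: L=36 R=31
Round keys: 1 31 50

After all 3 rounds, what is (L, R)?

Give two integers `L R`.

Round 1 (k=1): L=31 R=2
Round 2 (k=31): L=2 R=90
Round 3 (k=50): L=90 R=153

Answer: 90 153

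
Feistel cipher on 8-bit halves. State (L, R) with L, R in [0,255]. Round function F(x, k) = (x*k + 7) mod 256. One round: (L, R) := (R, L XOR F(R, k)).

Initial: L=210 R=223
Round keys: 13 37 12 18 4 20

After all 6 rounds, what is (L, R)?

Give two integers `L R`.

Round 1 (k=13): L=223 R=136
Round 2 (k=37): L=136 R=112
Round 3 (k=12): L=112 R=207
Round 4 (k=18): L=207 R=229
Round 5 (k=4): L=229 R=84
Round 6 (k=20): L=84 R=114

Answer: 84 114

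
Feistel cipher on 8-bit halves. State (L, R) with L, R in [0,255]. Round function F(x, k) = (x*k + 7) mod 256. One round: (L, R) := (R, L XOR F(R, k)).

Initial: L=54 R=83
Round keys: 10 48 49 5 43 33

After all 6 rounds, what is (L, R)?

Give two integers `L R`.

Answer: 104 116

Derivation:
Round 1 (k=10): L=83 R=115
Round 2 (k=48): L=115 R=196
Round 3 (k=49): L=196 R=248
Round 4 (k=5): L=248 R=27
Round 5 (k=43): L=27 R=104
Round 6 (k=33): L=104 R=116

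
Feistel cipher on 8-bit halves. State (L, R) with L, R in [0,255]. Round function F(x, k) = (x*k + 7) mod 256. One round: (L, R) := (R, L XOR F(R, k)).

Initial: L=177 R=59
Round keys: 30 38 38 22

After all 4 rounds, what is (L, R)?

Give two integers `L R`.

Answer: 175 173

Derivation:
Round 1 (k=30): L=59 R=64
Round 2 (k=38): L=64 R=188
Round 3 (k=38): L=188 R=175
Round 4 (k=22): L=175 R=173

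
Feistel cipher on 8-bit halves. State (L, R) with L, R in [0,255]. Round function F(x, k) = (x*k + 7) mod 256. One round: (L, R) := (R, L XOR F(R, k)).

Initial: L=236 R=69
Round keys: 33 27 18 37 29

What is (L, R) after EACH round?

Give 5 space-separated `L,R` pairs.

Answer: 69,0 0,66 66,171 171,252 252,56

Derivation:
Round 1 (k=33): L=69 R=0
Round 2 (k=27): L=0 R=66
Round 3 (k=18): L=66 R=171
Round 4 (k=37): L=171 R=252
Round 5 (k=29): L=252 R=56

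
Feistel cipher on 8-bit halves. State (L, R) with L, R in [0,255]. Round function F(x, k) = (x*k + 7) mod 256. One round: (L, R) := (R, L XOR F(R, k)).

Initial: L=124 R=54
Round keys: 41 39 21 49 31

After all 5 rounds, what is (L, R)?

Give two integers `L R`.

Round 1 (k=41): L=54 R=209
Round 2 (k=39): L=209 R=232
Round 3 (k=21): L=232 R=222
Round 4 (k=49): L=222 R=109
Round 5 (k=31): L=109 R=228

Answer: 109 228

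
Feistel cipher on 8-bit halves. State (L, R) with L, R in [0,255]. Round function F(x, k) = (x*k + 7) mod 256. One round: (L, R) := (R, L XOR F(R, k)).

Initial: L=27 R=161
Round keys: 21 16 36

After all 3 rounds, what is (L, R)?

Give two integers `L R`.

Answer: 214 56

Derivation:
Round 1 (k=21): L=161 R=39
Round 2 (k=16): L=39 R=214
Round 3 (k=36): L=214 R=56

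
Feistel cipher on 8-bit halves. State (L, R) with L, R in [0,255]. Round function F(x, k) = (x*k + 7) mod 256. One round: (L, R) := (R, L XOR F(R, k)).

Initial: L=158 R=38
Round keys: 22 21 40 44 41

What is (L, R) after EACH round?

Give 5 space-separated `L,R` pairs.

Round 1 (k=22): L=38 R=213
Round 2 (k=21): L=213 R=166
Round 3 (k=40): L=166 R=34
Round 4 (k=44): L=34 R=121
Round 5 (k=41): L=121 R=74

Answer: 38,213 213,166 166,34 34,121 121,74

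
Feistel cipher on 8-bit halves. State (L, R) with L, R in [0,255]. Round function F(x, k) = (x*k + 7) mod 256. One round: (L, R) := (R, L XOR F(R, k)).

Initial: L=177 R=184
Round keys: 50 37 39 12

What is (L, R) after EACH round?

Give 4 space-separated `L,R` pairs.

Answer: 184,70 70,157 157,180 180,234

Derivation:
Round 1 (k=50): L=184 R=70
Round 2 (k=37): L=70 R=157
Round 3 (k=39): L=157 R=180
Round 4 (k=12): L=180 R=234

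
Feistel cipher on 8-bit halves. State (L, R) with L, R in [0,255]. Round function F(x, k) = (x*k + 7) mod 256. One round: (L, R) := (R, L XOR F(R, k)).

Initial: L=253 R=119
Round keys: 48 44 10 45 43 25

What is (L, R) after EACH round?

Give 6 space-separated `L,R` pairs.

Round 1 (k=48): L=119 R=170
Round 2 (k=44): L=170 R=72
Round 3 (k=10): L=72 R=125
Round 4 (k=45): L=125 R=72
Round 5 (k=43): L=72 R=98
Round 6 (k=25): L=98 R=209

Answer: 119,170 170,72 72,125 125,72 72,98 98,209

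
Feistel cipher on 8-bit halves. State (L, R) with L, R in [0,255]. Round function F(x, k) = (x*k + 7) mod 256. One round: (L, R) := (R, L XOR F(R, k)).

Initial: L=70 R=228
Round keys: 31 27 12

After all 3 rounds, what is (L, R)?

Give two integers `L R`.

Round 1 (k=31): L=228 R=229
Round 2 (k=27): L=229 R=202
Round 3 (k=12): L=202 R=154

Answer: 202 154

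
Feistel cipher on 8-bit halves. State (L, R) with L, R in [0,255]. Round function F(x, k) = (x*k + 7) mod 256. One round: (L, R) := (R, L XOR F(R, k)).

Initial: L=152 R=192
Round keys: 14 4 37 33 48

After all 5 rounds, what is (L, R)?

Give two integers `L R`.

Answer: 147 62

Derivation:
Round 1 (k=14): L=192 R=31
Round 2 (k=4): L=31 R=67
Round 3 (k=37): L=67 R=169
Round 4 (k=33): L=169 R=147
Round 5 (k=48): L=147 R=62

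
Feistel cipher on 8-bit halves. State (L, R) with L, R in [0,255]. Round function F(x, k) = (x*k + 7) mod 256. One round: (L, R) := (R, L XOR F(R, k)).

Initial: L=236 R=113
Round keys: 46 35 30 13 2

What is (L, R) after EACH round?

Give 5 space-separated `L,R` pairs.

Answer: 113,185 185,35 35,152 152,156 156,167

Derivation:
Round 1 (k=46): L=113 R=185
Round 2 (k=35): L=185 R=35
Round 3 (k=30): L=35 R=152
Round 4 (k=13): L=152 R=156
Round 5 (k=2): L=156 R=167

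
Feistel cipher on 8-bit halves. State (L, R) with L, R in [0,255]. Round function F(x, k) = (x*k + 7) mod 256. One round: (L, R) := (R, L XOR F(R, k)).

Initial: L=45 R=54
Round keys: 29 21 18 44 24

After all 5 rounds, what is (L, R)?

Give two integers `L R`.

Round 1 (k=29): L=54 R=8
Round 2 (k=21): L=8 R=153
Round 3 (k=18): L=153 R=193
Round 4 (k=44): L=193 R=170
Round 5 (k=24): L=170 R=54

Answer: 170 54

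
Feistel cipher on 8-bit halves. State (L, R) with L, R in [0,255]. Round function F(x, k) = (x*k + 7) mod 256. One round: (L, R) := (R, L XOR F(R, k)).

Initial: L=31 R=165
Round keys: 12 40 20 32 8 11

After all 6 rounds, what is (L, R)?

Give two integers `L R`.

Answer: 220 222

Derivation:
Round 1 (k=12): L=165 R=220
Round 2 (k=40): L=220 R=194
Round 3 (k=20): L=194 R=243
Round 4 (k=32): L=243 R=165
Round 5 (k=8): L=165 R=220
Round 6 (k=11): L=220 R=222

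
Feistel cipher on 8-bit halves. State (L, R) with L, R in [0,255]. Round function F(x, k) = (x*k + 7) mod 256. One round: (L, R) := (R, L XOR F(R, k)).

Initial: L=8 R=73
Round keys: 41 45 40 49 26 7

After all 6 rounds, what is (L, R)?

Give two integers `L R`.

Answer: 192 167

Derivation:
Round 1 (k=41): L=73 R=176
Round 2 (k=45): L=176 R=190
Round 3 (k=40): L=190 R=7
Round 4 (k=49): L=7 R=224
Round 5 (k=26): L=224 R=192
Round 6 (k=7): L=192 R=167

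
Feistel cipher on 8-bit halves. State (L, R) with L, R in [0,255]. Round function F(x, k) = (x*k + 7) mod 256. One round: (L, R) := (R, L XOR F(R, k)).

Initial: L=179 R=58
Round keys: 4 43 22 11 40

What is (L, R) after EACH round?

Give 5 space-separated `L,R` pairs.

Round 1 (k=4): L=58 R=92
Round 2 (k=43): L=92 R=65
Round 3 (k=22): L=65 R=193
Round 4 (k=11): L=193 R=19
Round 5 (k=40): L=19 R=62

Answer: 58,92 92,65 65,193 193,19 19,62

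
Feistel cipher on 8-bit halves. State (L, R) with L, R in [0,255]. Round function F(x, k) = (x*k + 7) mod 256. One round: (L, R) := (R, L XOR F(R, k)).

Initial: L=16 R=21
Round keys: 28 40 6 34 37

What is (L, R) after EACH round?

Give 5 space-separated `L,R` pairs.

Round 1 (k=28): L=21 R=67
Round 2 (k=40): L=67 R=106
Round 3 (k=6): L=106 R=192
Round 4 (k=34): L=192 R=237
Round 5 (k=37): L=237 R=136

Answer: 21,67 67,106 106,192 192,237 237,136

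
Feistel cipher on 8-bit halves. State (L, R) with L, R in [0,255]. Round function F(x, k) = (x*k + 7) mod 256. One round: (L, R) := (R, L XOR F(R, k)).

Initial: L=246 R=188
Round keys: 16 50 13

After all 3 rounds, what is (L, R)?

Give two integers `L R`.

Answer: 37 217

Derivation:
Round 1 (k=16): L=188 R=49
Round 2 (k=50): L=49 R=37
Round 3 (k=13): L=37 R=217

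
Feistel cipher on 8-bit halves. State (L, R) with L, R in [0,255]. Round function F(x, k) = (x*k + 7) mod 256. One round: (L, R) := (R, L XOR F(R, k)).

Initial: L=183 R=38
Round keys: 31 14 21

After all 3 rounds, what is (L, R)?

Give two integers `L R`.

Answer: 29 126

Derivation:
Round 1 (k=31): L=38 R=22
Round 2 (k=14): L=22 R=29
Round 3 (k=21): L=29 R=126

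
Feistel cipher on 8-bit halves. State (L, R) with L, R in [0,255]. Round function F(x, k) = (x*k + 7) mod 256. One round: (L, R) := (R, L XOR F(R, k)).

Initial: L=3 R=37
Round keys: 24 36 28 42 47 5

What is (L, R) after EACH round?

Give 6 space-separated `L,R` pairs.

Round 1 (k=24): L=37 R=124
Round 2 (k=36): L=124 R=82
Round 3 (k=28): L=82 R=131
Round 4 (k=42): L=131 R=215
Round 5 (k=47): L=215 R=3
Round 6 (k=5): L=3 R=193

Answer: 37,124 124,82 82,131 131,215 215,3 3,193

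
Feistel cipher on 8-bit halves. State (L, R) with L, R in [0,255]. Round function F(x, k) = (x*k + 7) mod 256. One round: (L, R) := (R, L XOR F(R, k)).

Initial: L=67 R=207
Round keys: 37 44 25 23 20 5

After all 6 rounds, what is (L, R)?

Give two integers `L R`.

Answer: 41 141

Derivation:
Round 1 (k=37): L=207 R=177
Round 2 (k=44): L=177 R=188
Round 3 (k=25): L=188 R=210
Round 4 (k=23): L=210 R=89
Round 5 (k=20): L=89 R=41
Round 6 (k=5): L=41 R=141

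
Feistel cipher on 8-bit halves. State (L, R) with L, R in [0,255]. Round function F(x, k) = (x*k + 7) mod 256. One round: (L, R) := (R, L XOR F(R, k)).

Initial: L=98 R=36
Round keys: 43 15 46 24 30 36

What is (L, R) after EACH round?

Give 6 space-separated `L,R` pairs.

Answer: 36,113 113,130 130,18 18,53 53,47 47,150

Derivation:
Round 1 (k=43): L=36 R=113
Round 2 (k=15): L=113 R=130
Round 3 (k=46): L=130 R=18
Round 4 (k=24): L=18 R=53
Round 5 (k=30): L=53 R=47
Round 6 (k=36): L=47 R=150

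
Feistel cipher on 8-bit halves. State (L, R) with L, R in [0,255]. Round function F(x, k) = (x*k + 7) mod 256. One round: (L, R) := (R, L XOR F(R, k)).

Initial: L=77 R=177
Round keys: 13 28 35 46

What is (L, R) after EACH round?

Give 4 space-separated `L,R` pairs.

Round 1 (k=13): L=177 R=73
Round 2 (k=28): L=73 R=178
Round 3 (k=35): L=178 R=20
Round 4 (k=46): L=20 R=45

Answer: 177,73 73,178 178,20 20,45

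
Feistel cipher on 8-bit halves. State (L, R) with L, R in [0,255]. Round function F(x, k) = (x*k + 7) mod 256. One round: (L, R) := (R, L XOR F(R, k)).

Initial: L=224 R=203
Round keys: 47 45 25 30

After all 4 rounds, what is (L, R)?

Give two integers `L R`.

Answer: 227 41

Derivation:
Round 1 (k=47): L=203 R=172
Round 2 (k=45): L=172 R=136
Round 3 (k=25): L=136 R=227
Round 4 (k=30): L=227 R=41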